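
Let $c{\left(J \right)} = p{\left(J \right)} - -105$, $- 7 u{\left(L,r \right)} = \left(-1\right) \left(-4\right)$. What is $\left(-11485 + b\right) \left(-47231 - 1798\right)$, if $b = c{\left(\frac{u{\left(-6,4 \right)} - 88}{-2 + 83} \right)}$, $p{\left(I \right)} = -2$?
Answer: $558048078$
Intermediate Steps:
$u{\left(L,r \right)} = - \frac{4}{7}$ ($u{\left(L,r \right)} = - \frac{\left(-1\right) \left(-4\right)}{7} = \left(- \frac{1}{7}\right) 4 = - \frac{4}{7}$)
$c{\left(J \right)} = 103$ ($c{\left(J \right)} = -2 - -105 = -2 + 105 = 103$)
$b = 103$
$\left(-11485 + b\right) \left(-47231 - 1798\right) = \left(-11485 + 103\right) \left(-47231 - 1798\right) = \left(-11382\right) \left(-49029\right) = 558048078$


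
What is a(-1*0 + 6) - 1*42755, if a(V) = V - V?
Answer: -42755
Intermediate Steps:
a(V) = 0
a(-1*0 + 6) - 1*42755 = 0 - 1*42755 = 0 - 42755 = -42755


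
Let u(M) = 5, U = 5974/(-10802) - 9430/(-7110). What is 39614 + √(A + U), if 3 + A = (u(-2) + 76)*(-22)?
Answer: 39614 + I*√2923446102994571/1280037 ≈ 39614.0 + 42.24*I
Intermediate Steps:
U = 2969386/3840111 (U = 5974*(-1/10802) - 9430*(-1/7110) = -2987/5401 + 943/711 = 2969386/3840111 ≈ 0.77326)
A = -1785 (A = -3 + (5 + 76)*(-22) = -3 + 81*(-22) = -3 - 1782 = -1785)
39614 + √(A + U) = 39614 + √(-1785 + 2969386/3840111) = 39614 + √(-6851628749/3840111) = 39614 + I*√2923446102994571/1280037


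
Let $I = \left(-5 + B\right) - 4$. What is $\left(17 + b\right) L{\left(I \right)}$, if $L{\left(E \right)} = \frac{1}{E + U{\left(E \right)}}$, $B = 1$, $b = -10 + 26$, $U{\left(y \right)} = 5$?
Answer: $-11$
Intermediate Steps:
$b = 16$
$I = -8$ ($I = \left(-5 + 1\right) - 4 = -4 - 4 = -8$)
$L{\left(E \right)} = \frac{1}{5 + E}$ ($L{\left(E \right)} = \frac{1}{E + 5} = \frac{1}{5 + E}$)
$\left(17 + b\right) L{\left(I \right)} = \frac{17 + 16}{5 - 8} = \frac{33}{-3} = 33 \left(- \frac{1}{3}\right) = -11$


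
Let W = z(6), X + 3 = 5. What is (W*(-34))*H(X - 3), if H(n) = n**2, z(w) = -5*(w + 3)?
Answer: 1530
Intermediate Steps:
X = 2 (X = -3 + 5 = 2)
z(w) = -15 - 5*w (z(w) = -5*(3 + w) = -15 - 5*w)
W = -45 (W = -15 - 5*6 = -15 - 30 = -45)
(W*(-34))*H(X - 3) = (-45*(-34))*(2 - 3)**2 = 1530*(-1)**2 = 1530*1 = 1530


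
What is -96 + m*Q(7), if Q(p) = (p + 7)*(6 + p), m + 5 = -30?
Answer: -6466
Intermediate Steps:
m = -35 (m = -5 - 30 = -35)
Q(p) = (6 + p)*(7 + p) (Q(p) = (7 + p)*(6 + p) = (6 + p)*(7 + p))
-96 + m*Q(7) = -96 - 35*(42 + 7² + 13*7) = -96 - 35*(42 + 49 + 91) = -96 - 35*182 = -96 - 6370 = -6466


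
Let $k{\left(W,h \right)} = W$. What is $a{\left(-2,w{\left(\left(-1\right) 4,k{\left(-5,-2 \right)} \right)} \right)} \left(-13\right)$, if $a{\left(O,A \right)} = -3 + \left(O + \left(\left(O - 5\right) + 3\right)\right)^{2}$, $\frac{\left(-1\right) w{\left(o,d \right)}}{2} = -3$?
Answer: $-429$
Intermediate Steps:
$w{\left(o,d \right)} = 6$ ($w{\left(o,d \right)} = \left(-2\right) \left(-3\right) = 6$)
$a{\left(O,A \right)} = -3 + \left(-2 + 2 O\right)^{2}$ ($a{\left(O,A \right)} = -3 + \left(O + \left(\left(-5 + O\right) + 3\right)\right)^{2} = -3 + \left(O + \left(-2 + O\right)\right)^{2} = -3 + \left(-2 + 2 O\right)^{2}$)
$a{\left(-2,w{\left(\left(-1\right) 4,k{\left(-5,-2 \right)} \right)} \right)} \left(-13\right) = \left(-3 + 4 \left(-1 - 2\right)^{2}\right) \left(-13\right) = \left(-3 + 4 \left(-3\right)^{2}\right) \left(-13\right) = \left(-3 + 4 \cdot 9\right) \left(-13\right) = \left(-3 + 36\right) \left(-13\right) = 33 \left(-13\right) = -429$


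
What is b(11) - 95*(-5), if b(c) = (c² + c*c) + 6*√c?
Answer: 717 + 6*√11 ≈ 736.90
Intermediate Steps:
b(c) = 2*c² + 6*√c (b(c) = (c² + c²) + 6*√c = 2*c² + 6*√c)
b(11) - 95*(-5) = (2*11² + 6*√11) - 95*(-5) = (2*121 + 6*√11) + 475 = (242 + 6*√11) + 475 = 717 + 6*√11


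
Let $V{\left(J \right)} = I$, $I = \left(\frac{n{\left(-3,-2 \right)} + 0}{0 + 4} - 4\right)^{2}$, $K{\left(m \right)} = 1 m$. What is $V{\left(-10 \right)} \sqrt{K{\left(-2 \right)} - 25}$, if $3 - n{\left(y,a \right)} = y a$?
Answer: $\frac{1083 i \sqrt{3}}{16} \approx 117.24 i$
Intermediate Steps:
$K{\left(m \right)} = m$
$n{\left(y,a \right)} = 3 - a y$ ($n{\left(y,a \right)} = 3 - y a = 3 - a y$)
$I = \frac{361}{16}$ ($I = \left(\frac{\left(3 - \left(-2\right) \left(-3\right)\right) + 0}{0 + 4} - 4\right)^{2} = \left(\frac{\left(3 - 6\right) + 0}{4} - 4\right)^{2} = \left(\left(-3 + 0\right) \frac{1}{4} - 4\right)^{2} = \left(\left(-3\right) \frac{1}{4} - 4\right)^{2} = \left(- \frac{3}{4} - 4\right)^{2} = \left(- \frac{19}{4}\right)^{2} = \frac{361}{16} \approx 22.563$)
$V{\left(J \right)} = \frac{361}{16}$
$V{\left(-10 \right)} \sqrt{K{\left(-2 \right)} - 25} = \frac{361 \sqrt{-2 - 25}}{16} = \frac{361 \sqrt{-27}}{16} = \frac{361 \cdot 3 i \sqrt{3}}{16} = \frac{1083 i \sqrt{3}}{16}$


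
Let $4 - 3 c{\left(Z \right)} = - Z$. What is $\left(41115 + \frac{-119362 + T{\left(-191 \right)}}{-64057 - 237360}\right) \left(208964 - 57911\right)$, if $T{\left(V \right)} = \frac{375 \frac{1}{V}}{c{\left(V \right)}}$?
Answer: $\frac{66861566788128664692}{10765710989} \approx 6.2106 \cdot 10^{9}$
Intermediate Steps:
$c{\left(Z \right)} = \frac{4}{3} + \frac{Z}{3}$ ($c{\left(Z \right)} = \frac{4}{3} - \frac{\left(-1\right) Z}{3} = \frac{4}{3} + \frac{Z}{3}$)
$T{\left(V \right)} = \frac{375}{V \left(\frac{4}{3} + \frac{V}{3}\right)}$ ($T{\left(V \right)} = \frac{375 \frac{1}{V}}{\frac{4}{3} + \frac{V}{3}} = \frac{375}{V \left(\frac{4}{3} + \frac{V}{3}\right)}$)
$\left(41115 + \frac{-119362 + T{\left(-191 \right)}}{-64057 - 237360}\right) \left(208964 - 57911\right) = \left(41115 + \frac{-119362 + \frac{1125}{\left(-191\right) \left(4 - 191\right)}}{-64057 - 237360}\right) \left(208964 - 57911\right) = \left(41115 + \frac{-119362 + 1125 \left(- \frac{1}{191}\right) \frac{1}{-187}}{-301417}\right) 151053 = \left(41115 + \left(-119362 + 1125 \left(- \frac{1}{191}\right) \left(- \frac{1}{187}\right)\right) \left(- \frac{1}{301417}\right)\right) 151053 = \left(41115 + \left(-119362 + \frac{1125}{35717}\right) \left(- \frac{1}{301417}\right)\right) 151053 = \left(41115 - - \frac{4263251429}{10765710989}\right) 151053 = \left(41115 + \frac{4263251429}{10765710989}\right) 151053 = \frac{442636470564164}{10765710989} \cdot 151053 = \frac{66861566788128664692}{10765710989}$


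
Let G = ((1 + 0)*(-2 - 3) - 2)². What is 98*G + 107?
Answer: 4909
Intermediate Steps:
G = 49 (G = (1*(-5) - 2)² = (-5 - 2)² = (-7)² = 49)
98*G + 107 = 98*49 + 107 = 4802 + 107 = 4909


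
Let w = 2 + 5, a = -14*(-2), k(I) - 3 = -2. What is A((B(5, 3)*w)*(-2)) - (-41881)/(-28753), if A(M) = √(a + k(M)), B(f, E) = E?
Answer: -41881/28753 + √29 ≈ 3.9286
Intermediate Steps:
k(I) = 1 (k(I) = 3 - 2 = 1)
a = 28
w = 7
A(M) = √29 (A(M) = √(28 + 1) = √29)
A((B(5, 3)*w)*(-2)) - (-41881)/(-28753) = √29 - (-41881)/(-28753) = √29 - (-41881)*(-1)/28753 = √29 - 1*41881/28753 = √29 - 41881/28753 = -41881/28753 + √29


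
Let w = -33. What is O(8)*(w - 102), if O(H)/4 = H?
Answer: -4320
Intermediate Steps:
O(H) = 4*H
O(8)*(w - 102) = (4*8)*(-33 - 102) = 32*(-135) = -4320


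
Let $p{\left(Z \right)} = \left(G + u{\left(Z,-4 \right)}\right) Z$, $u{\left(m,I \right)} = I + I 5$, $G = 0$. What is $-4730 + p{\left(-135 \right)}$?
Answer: $-1490$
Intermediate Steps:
$u{\left(m,I \right)} = 6 I$ ($u{\left(m,I \right)} = I + 5 I = 6 I$)
$p{\left(Z \right)} = - 24 Z$ ($p{\left(Z \right)} = \left(0 + 6 \left(-4\right)\right) Z = \left(0 - 24\right) Z = - 24 Z$)
$-4730 + p{\left(-135 \right)} = -4730 - -3240 = -4730 + 3240 = -1490$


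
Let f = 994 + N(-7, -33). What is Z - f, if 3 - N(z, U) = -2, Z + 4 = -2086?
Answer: -3089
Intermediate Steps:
Z = -2090 (Z = -4 - 2086 = -2090)
N(z, U) = 5 (N(z, U) = 3 - 1*(-2) = 3 + 2 = 5)
f = 999 (f = 994 + 5 = 999)
Z - f = -2090 - 1*999 = -2090 - 999 = -3089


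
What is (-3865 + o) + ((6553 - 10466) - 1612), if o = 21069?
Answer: 11679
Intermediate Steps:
(-3865 + o) + ((6553 - 10466) - 1612) = (-3865 + 21069) + ((6553 - 10466) - 1612) = 17204 + (-3913 - 1612) = 17204 - 5525 = 11679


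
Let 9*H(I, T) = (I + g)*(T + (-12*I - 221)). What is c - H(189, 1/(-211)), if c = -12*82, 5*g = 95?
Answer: 35789608/633 ≈ 56540.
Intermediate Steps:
g = 19 (g = (⅕)*95 = 19)
H(I, T) = (19 + I)*(-221 + T - 12*I)/9 (H(I, T) = ((I + 19)*(T + (-12*I - 221)))/9 = ((19 + I)*(T + (-221 - 12*I)))/9 = ((19 + I)*(-221 + T - 12*I))/9 = (19 + I)*(-221 + T - 12*I)/9)
c = -984
c - H(189, 1/(-211)) = -984 - (-4199/9 - 449/9*189 - 4/3*189² + (19/9)/(-211) + (⅑)*189/(-211)) = -984 - (-4199/9 - 9429 - 4/3*35721 + (19/9)*(-1/211) + (⅑)*189*(-1/211)) = -984 - (-4199/9 - 9429 - 47628 - 19/1899 - 21/211) = -984 - 1*(-36412480/633) = -984 + 36412480/633 = 35789608/633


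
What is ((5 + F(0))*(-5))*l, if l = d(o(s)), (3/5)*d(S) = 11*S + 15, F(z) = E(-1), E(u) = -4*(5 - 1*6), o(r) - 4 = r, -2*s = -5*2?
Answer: -8550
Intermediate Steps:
s = 5 (s = -(-5)*2/2 = -½*(-10) = 5)
o(r) = 4 + r
E(u) = 4 (E(u) = -4*(5 - 6) = -4*(-1) = 4)
F(z) = 4
d(S) = 25 + 55*S/3 (d(S) = 5*(11*S + 15)/3 = 5*(15 + 11*S)/3 = 25 + 55*S/3)
l = 190 (l = 25 + 55*(4 + 5)/3 = 25 + (55/3)*9 = 25 + 165 = 190)
((5 + F(0))*(-5))*l = ((5 + 4)*(-5))*190 = (9*(-5))*190 = -45*190 = -8550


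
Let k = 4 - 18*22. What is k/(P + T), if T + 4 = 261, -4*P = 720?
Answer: -56/11 ≈ -5.0909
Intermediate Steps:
P = -180 (P = -¼*720 = -180)
T = 257 (T = -4 + 261 = 257)
k = -392 (k = 4 - 396 = -392)
k/(P + T) = -392/(-180 + 257) = -392/77 = (1/77)*(-392) = -56/11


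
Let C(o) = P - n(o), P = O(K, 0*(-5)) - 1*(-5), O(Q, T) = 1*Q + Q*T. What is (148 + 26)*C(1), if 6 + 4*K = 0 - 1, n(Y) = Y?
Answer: 783/2 ≈ 391.50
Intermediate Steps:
K = -7/4 (K = -3/2 + (0 - 1)/4 = -3/2 + (¼)*(-1) = -3/2 - ¼ = -7/4 ≈ -1.7500)
O(Q, T) = Q + Q*T
P = 13/4 (P = -7*(1 + 0*(-5))/4 - 1*(-5) = -7*(1 + 0)/4 + 5 = -7/4*1 + 5 = -7/4 + 5 = 13/4 ≈ 3.2500)
C(o) = 13/4 - o
(148 + 26)*C(1) = (148 + 26)*(13/4 - 1*1) = 174*(13/4 - 1) = 174*(9/4) = 783/2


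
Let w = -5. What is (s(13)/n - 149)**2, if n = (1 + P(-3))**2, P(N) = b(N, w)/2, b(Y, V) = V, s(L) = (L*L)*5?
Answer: 4157521/81 ≈ 51327.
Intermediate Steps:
s(L) = 5*L**2 (s(L) = L**2*5 = 5*L**2)
P(N) = -5/2
n = 9/4 (n = (1 - 5/2)**2 = (-3/2)**2 = 9/4 ≈ 2.2500)
(s(13)/n - 149)**2 = ((5*13**2)/(9/4) - 149)**2 = ((5*169)*(4/9) - 149)**2 = (845*(4/9) - 149)**2 = (3380/9 - 149)**2 = (2039/9)**2 = 4157521/81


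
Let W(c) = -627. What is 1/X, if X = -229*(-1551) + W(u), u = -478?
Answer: 1/354552 ≈ 2.8205e-6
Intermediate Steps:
X = 354552 (X = -229*(-1551) - 627 = 355179 - 627 = 354552)
1/X = 1/354552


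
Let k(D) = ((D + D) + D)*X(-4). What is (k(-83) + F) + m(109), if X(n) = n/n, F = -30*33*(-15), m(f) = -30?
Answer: 14571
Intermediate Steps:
F = 14850 (F = -990*(-15) = 14850)
X(n) = 1
k(D) = 3*D (k(D) = ((D + D) + D)*1 = (2*D + D)*1 = (3*D)*1 = 3*D)
(k(-83) + F) + m(109) = (3*(-83) + 14850) - 30 = (-249 + 14850) - 30 = 14601 - 30 = 14571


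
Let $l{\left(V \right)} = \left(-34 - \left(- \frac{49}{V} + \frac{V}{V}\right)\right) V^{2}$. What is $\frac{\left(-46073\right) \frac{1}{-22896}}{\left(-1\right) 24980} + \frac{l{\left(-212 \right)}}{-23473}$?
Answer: $\frac{905628022378711}{13425196443840} \approx 67.457$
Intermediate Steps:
$l{\left(V \right)} = V^{2} \left(-35 + \frac{49}{V}\right)$ ($l{\left(V \right)} = \left(-34 - \left(- \frac{49}{V} + 1\right)\right) V^{2} = \left(-34 - \left(1 - \frac{49}{V}\right)\right) V^{2} = \left(-35 + \frac{49}{V}\right) V^{2} = V^{2} \left(-35 + \frac{49}{V}\right)$)
$\frac{\left(-46073\right) \frac{1}{-22896}}{\left(-1\right) 24980} + \frac{l{\left(-212 \right)}}{-23473} = \frac{\left(-46073\right) \frac{1}{-22896}}{\left(-1\right) 24980} + \frac{7 \left(-212\right) \left(7 - -1060\right)}{-23473} = \frac{\left(-46073\right) \left(- \frac{1}{22896}\right)}{-24980} + 7 \left(-212\right) \left(7 + 1060\right) \left(- \frac{1}{23473}\right) = \frac{46073}{22896} \left(- \frac{1}{24980}\right) + 7 \left(-212\right) 1067 \left(- \frac{1}{23473}\right) = - \frac{46073}{571942080} - - \frac{1583428}{23473} = - \frac{46073}{571942080} + \frac{1583428}{23473} = \frac{905628022378711}{13425196443840}$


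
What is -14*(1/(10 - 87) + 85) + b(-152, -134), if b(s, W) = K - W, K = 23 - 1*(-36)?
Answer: -10965/11 ≈ -996.82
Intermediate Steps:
K = 59 (K = 23 + 36 = 59)
b(s, W) = 59 - W
-14*(1/(10 - 87) + 85) + b(-152, -134) = -14*(1/(10 - 87) + 85) + (59 - 1*(-134)) = -14*(1/(-77) + 85) + (59 + 134) = -14*(-1/77 + 85) + 193 = -14*6544/77 + 193 = -13088/11 + 193 = -10965/11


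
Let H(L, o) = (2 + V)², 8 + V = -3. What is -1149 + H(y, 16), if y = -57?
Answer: -1068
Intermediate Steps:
V = -11 (V = -8 - 3 = -11)
H(L, o) = 81 (H(L, o) = (2 - 11)² = (-9)² = 81)
-1149 + H(y, 16) = -1149 + 81 = -1068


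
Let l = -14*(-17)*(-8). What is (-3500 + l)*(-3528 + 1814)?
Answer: 9262456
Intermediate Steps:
l = -1904 (l = 238*(-8) = -1904)
(-3500 + l)*(-3528 + 1814) = (-3500 - 1904)*(-3528 + 1814) = -5404*(-1714) = 9262456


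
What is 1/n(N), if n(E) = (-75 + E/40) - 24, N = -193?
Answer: -40/4153 ≈ -0.0096316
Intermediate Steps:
n(E) = -99 + E/40 (n(E) = (-75 + E*(1/40)) - 24 = (-75 + E/40) - 24 = -99 + E/40)
1/n(N) = 1/(-99 + (1/40)*(-193)) = 1/(-99 - 193/40) = 1/(-4153/40) = -40/4153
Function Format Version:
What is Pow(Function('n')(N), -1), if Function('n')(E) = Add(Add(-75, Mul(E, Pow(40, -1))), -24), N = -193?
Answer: Rational(-40, 4153) ≈ -0.0096316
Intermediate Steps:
Function('n')(E) = Add(-99, Mul(Rational(1, 40), E)) (Function('n')(E) = Add(Add(-75, Mul(E, Rational(1, 40))), -24) = Add(Add(-75, Mul(Rational(1, 40), E)), -24) = Add(-99, Mul(Rational(1, 40), E)))
Pow(Function('n')(N), -1) = Pow(Add(-99, Mul(Rational(1, 40), -193)), -1) = Pow(Add(-99, Rational(-193, 40)), -1) = Pow(Rational(-4153, 40), -1) = Rational(-40, 4153)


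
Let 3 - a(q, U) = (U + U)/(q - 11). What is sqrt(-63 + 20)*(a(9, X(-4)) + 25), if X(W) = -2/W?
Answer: 57*I*sqrt(43)/2 ≈ 186.89*I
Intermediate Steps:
a(q, U) = 3 - 2*U/(-11 + q) (a(q, U) = 3 - (U + U)/(q - 11) = 3 - 2*U/(-11 + q))
sqrt(-63 + 20)*(a(9, X(-4)) + 25) = sqrt(-63 + 20)*((-33 - (-4)/(-4) + 3*9)/(-11 + 9) + 25) = sqrt(-43)*((-33 - (-4)*(-1)/4 + 27)/(-2) + 25) = (I*sqrt(43))*(-(-33 - 2*1/2 + 27)/2 + 25) = (I*sqrt(43))*(-(-33 - 1 + 27)/2 + 25) = (I*sqrt(43))*(-1/2*(-7) + 25) = (I*sqrt(43))*(7/2 + 25) = (I*sqrt(43))*(57/2) = 57*I*sqrt(43)/2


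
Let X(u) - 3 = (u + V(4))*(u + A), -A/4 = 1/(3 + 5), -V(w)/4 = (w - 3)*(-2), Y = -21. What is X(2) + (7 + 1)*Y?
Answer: -150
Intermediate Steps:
V(w) = -24 + 8*w (V(w) = -4*(w - 3)*(-2) = -4*(-3 + w)*(-2) = -4*(6 - 2*w) = -24 + 8*w)
A = -½ (A = -4/(3 + 5) = -4/8 = -4*⅛ = -½ ≈ -0.50000)
X(u) = 3 + (8 + u)*(-½ + u) (X(u) = 3 + (u + (-24 + 8*4))*(u - ½) = 3 + (u + (-24 + 32))*(-½ + u) = 3 + (u + 8)*(-½ + u) = 3 + (8 + u)*(-½ + u))
X(2) + (7 + 1)*Y = (-1 + 2² + (15/2)*2) + (7 + 1)*(-21) = (-1 + 4 + 15) + 8*(-21) = 18 - 168 = -150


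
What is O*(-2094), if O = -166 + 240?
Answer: -154956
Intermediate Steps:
O = 74
O*(-2094) = 74*(-2094) = -154956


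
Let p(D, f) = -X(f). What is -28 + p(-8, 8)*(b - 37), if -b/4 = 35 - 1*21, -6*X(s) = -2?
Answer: 3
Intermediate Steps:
X(s) = ⅓ (X(s) = -⅙*(-2) = ⅓)
p(D, f) = -⅓ (p(D, f) = -1*⅓ = -⅓)
b = -56 (b = -4*(35 - 1*21) = -4*(35 - 21) = -4*14 = -56)
-28 + p(-8, 8)*(b - 37) = -28 - (-56 - 37)/3 = -28 - ⅓*(-93) = -28 + 31 = 3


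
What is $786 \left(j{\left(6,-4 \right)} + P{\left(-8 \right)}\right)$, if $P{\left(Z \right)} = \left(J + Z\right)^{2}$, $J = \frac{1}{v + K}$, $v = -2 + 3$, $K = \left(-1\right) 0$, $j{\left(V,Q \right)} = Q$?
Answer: $35370$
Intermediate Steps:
$K = 0$
$v = 1$
$J = 1$ ($J = \frac{1}{1 + 0} = 1^{-1} = 1$)
$P{\left(Z \right)} = \left(1 + Z\right)^{2}$
$786 \left(j{\left(6,-4 \right)} + P{\left(-8 \right)}\right) = 786 \left(-4 + \left(1 - 8\right)^{2}\right) = 786 \left(-4 + \left(-7\right)^{2}\right) = 786 \left(-4 + 49\right) = 786 \cdot 45 = 35370$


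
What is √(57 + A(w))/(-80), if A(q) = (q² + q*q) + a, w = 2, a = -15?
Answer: -√2/16 ≈ -0.088388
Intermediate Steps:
A(q) = -15 + 2*q² (A(q) = (q² + q*q) - 15 = (q² + q²) - 15 = 2*q² - 15 = -15 + 2*q²)
√(57 + A(w))/(-80) = √(57 + (-15 + 2*2²))/(-80) = √(57 + (-15 + 2*4))*(-1/80) = √(57 + (-15 + 8))*(-1/80) = √(57 - 7)*(-1/80) = √50*(-1/80) = (5*√2)*(-1/80) = -√2/16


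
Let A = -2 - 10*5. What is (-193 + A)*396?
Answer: -97020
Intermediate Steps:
A = -52 (A = -2 - 50 = -52)
(-193 + A)*396 = (-193 - 52)*396 = -245*396 = -97020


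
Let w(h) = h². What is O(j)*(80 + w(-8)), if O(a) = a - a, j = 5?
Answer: 0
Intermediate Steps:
O(a) = 0
O(j)*(80 + w(-8)) = 0*(80 + (-8)²) = 0*(80 + 64) = 0*144 = 0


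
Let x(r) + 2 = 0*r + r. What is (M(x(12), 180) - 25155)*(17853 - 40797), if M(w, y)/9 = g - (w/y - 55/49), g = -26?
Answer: 28532940432/49 ≈ 5.8230e+8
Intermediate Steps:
x(r) = -2 + r (x(r) = -2 + (0*r + r) = -2 + (0 + r) = -2 + r)
M(w, y) = -10971/49 - 9*w/y (M(w, y) = 9*(-26 - (w/y - 55/49)) = 9*(-26 - (-55/49 + w/y)) = 9*(-26 + (55/49 - w/y)) = 9*(-1219/49 - w/y) = -10971/49 - 9*w/y)
(M(x(12), 180) - 25155)*(17853 - 40797) = ((-10971/49 - 9*(-2 + 12)/180) - 25155)*(17853 - 40797) = ((-10971/49 - 9*10*1/180) - 25155)*(-22944) = ((-10971/49 - 1/2) - 25155)*(-22944) = (-21991/98 - 25155)*(-22944) = -2487181/98*(-22944) = 28532940432/49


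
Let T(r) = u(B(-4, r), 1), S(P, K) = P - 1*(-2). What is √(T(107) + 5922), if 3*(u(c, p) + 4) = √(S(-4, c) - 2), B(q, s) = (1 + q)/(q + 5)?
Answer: √(53262 + 6*I)/3 ≈ 76.929 + 0.004333*I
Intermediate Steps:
S(P, K) = 2 + P (S(P, K) = P + 2 = 2 + P)
B(q, s) = (1 + q)/(5 + q)
u(c, p) = -4 + 2*I/3 (u(c, p) = -4 + √((2 - 4) - 2)/3 = -4 + √(-2 - 2)/3 = -4 + √(-4)/3 = -4 + (2*I)/3 = -4 + 2*I/3)
T(r) = -4 + 2*I/3
√(T(107) + 5922) = √((-4 + 2*I/3) + 5922) = √(5918 + 2*I/3)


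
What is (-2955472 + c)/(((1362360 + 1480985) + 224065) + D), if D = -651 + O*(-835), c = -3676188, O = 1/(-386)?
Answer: -2559820760/1183769809 ≈ -2.1624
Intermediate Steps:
O = -1/386 ≈ -0.0025907
D = -250451/386 (D = -651 - 1/386*(-835) = -651 + 835/386 = -250451/386 ≈ -648.84)
(-2955472 + c)/(((1362360 + 1480985) + 224065) + D) = (-2955472 - 3676188)/(((1362360 + 1480985) + 224065) - 250451/386) = -6631660/((2843345 + 224065) - 250451/386) = -6631660/(3067410 - 250451/386) = -6631660/1183769809/386 = -6631660*386/1183769809 = -2559820760/1183769809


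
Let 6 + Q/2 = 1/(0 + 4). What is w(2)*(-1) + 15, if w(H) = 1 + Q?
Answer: 51/2 ≈ 25.500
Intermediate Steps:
Q = -23/2 (Q = -12 + 2/(0 + 4) = -12 + 2/4 = -12 + 2*(¼) = -12 + ½ = -23/2 ≈ -11.500)
w(H) = -21/2 (w(H) = 1 - 23/2 = -21/2)
w(2)*(-1) + 15 = -21/2*(-1) + 15 = 21/2 + 15 = 51/2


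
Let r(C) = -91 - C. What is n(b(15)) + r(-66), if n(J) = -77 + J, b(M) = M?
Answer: -87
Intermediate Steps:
n(b(15)) + r(-66) = (-77 + 15) + (-91 - 1*(-66)) = -62 + (-91 + 66) = -62 - 25 = -87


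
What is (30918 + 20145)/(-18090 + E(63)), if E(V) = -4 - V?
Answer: -51063/18157 ≈ -2.8123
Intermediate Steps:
(30918 + 20145)/(-18090 + E(63)) = (30918 + 20145)/(-18090 + (-4 - 1*63)) = 51063/(-18090 + (-4 - 63)) = 51063/(-18090 - 67) = 51063/(-18157) = 51063*(-1/18157) = -51063/18157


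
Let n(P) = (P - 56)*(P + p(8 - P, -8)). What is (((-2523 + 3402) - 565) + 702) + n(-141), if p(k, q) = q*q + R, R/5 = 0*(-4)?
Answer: 16185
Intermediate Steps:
R = 0 (R = 5*(0*(-4)) = 5*0 = 0)
p(k, q) = q**2 (p(k, q) = q*q + 0 = q**2 + 0 = q**2)
n(P) = (-56 + P)*(64 + P) (n(P) = (P - 56)*(P + (-8)**2) = (-56 + P)*(P + 64) = (-56 + P)*(64 + P))
(((-2523 + 3402) - 565) + 702) + n(-141) = (((-2523 + 3402) - 565) + 702) + (-3584 + (-141)**2 + 8*(-141)) = ((879 - 565) + 702) + (-3584 + 19881 - 1128) = (314 + 702) + 15169 = 1016 + 15169 = 16185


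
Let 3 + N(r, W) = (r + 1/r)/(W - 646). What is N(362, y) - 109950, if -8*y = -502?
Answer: -46430445259/422273 ≈ -1.0995e+5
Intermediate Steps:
y = 251/4 (y = -⅛*(-502) = 251/4 ≈ 62.750)
N(r, W) = -3 + (r + 1/r)/(-646 + W) (N(r, W) = -3 + (r + 1/r)/(W - 646) = -3 + (r + 1/r)/(-646 + W))
N(362, y) - 109950 = (1 + 362² + 1938*362 - 3*251/4*362)/(362*(-646 + 251/4)) - 109950 = (1 + 131044 + 701556 - 136293/2)/(362*(-2333/4)) - 109950 = (1/362)*(-4/2333)*(1528909/2) - 109950 = -1528909/422273 - 109950 = -46430445259/422273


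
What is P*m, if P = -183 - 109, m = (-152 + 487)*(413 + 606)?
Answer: -99678580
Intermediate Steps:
m = 341365 (m = 335*1019 = 341365)
P = -292
P*m = -292*341365 = -99678580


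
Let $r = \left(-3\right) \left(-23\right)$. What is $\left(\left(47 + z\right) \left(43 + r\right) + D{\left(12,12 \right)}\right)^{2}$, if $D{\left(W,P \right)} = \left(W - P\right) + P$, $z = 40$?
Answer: $95179536$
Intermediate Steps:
$D{\left(W,P \right)} = W$
$r = 69$
$\left(\left(47 + z\right) \left(43 + r\right) + D{\left(12,12 \right)}\right)^{2} = \left(\left(47 + 40\right) \left(43 + 69\right) + 12\right)^{2} = \left(87 \cdot 112 + 12\right)^{2} = \left(9744 + 12\right)^{2} = 9756^{2} = 95179536$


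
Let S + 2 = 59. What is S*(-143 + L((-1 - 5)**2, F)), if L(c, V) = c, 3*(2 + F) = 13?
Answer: -6099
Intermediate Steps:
S = 57 (S = -2 + 59 = 57)
F = 7/3 (F = -2 + (1/3)*13 = -2 + 13/3 = 7/3 ≈ 2.3333)
S*(-143 + L((-1 - 5)**2, F)) = 57*(-143 + (-1 - 5)**2) = 57*(-143 + (-6)**2) = 57*(-143 + 36) = 57*(-107) = -6099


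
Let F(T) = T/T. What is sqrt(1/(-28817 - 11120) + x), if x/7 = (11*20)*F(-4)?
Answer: sqrt(2456244472323)/39937 ≈ 39.243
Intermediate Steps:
F(T) = 1
x = 1540 (x = 7*((11*20)*1) = 7*(220*1) = 7*220 = 1540)
sqrt(1/(-28817 - 11120) + x) = sqrt(1/(-28817 - 11120) + 1540) = sqrt(1/(-39937) + 1540) = sqrt(-1/39937 + 1540) = sqrt(61502979/39937) = sqrt(2456244472323)/39937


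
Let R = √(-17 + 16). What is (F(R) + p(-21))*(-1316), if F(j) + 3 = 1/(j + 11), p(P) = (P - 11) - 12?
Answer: 3765734/61 + 658*I/61 ≈ 61733.0 + 10.787*I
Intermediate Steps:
p(P) = -23 + P (p(P) = (-11 + P) - 12 = -23 + P)
R = I (R = √(-1) = I ≈ 1.0*I)
F(j) = -3 + 1/(11 + j) (F(j) = -3 + 1/(j + 11) = -3 + 1/(11 + j))
(F(R) + p(-21))*(-1316) = ((-32 - 3*I)/(11 + I) + (-23 - 21))*(-1316) = (((11 - I)/122)*(-32 - 3*I) - 44)*(-1316) = ((-32 - 3*I)*(11 - I)/122 - 44)*(-1316) = (-44 + (-32 - 3*I)*(11 - I)/122)*(-1316) = 57904 - 658*(-32 - 3*I)*(11 - I)/61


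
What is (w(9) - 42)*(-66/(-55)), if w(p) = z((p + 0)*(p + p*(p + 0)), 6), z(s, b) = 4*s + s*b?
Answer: 48348/5 ≈ 9669.6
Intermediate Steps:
z(s, b) = 4*s + b*s
w(p) = 10*p*(p + p²) (w(p) = ((p + 0)*(p + p*(p + 0)))*(4 + 6) = (p*(p + p*p))*10 = (p*(p + p²))*10 = 10*p*(p + p²))
(w(9) - 42)*(-66/(-55)) = (10*9²*(1 + 9) - 42)*(-66/(-55)) = (10*81*10 - 42)*(-66*(-1/55)) = (8100 - 42)*(6/5) = 8058*(6/5) = 48348/5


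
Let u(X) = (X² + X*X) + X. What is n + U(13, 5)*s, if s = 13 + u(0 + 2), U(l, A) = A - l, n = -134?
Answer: -318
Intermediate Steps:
u(X) = X + 2*X² (u(X) = (X² + X²) + X = 2*X² + X = X + 2*X²)
s = 23 (s = 13 + (0 + 2)*(1 + 2*(0 + 2)) = 13 + 2*(1 + 2*2) = 13 + 2*(1 + 4) = 13 + 2*5 = 13 + 10 = 23)
n + U(13, 5)*s = -134 + (5 - 1*13)*23 = -134 + (5 - 13)*23 = -134 - 8*23 = -134 - 184 = -318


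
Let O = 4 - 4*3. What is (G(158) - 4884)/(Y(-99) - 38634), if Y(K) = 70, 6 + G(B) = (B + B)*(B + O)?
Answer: -21255/19282 ≈ -1.1023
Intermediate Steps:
O = -8 (O = 4 - 12 = -8)
G(B) = -6 + 2*B*(-8 + B) (G(B) = -6 + (B + B)*(B - 8) = -6 + (2*B)*(-8 + B) = -6 + 2*B*(-8 + B))
(G(158) - 4884)/(Y(-99) - 38634) = ((-6 - 16*158 + 2*158**2) - 4884)/(70 - 38634) = ((-6 - 2528 + 2*24964) - 4884)/(-38564) = ((-6 - 2528 + 49928) - 4884)*(-1/38564) = (47394 - 4884)*(-1/38564) = 42510*(-1/38564) = -21255/19282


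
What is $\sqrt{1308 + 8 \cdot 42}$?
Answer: $2 \sqrt{411} \approx 40.546$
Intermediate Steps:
$\sqrt{1308 + 8 \cdot 42} = \sqrt{1308 + 336} = \sqrt{1644} = 2 \sqrt{411}$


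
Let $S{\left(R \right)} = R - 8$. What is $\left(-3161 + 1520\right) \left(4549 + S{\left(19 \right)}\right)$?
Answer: $-7482960$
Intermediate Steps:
$S{\left(R \right)} = -8 + R$ ($S{\left(R \right)} = R - 8 = -8 + R$)
$\left(-3161 + 1520\right) \left(4549 + S{\left(19 \right)}\right) = \left(-3161 + 1520\right) \left(4549 + \left(-8 + 19\right)\right) = - 1641 \left(4549 + 11\right) = \left(-1641\right) 4560 = -7482960$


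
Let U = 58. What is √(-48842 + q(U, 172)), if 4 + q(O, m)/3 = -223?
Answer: I*√49523 ≈ 222.54*I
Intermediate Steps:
q(O, m) = -681 (q(O, m) = -12 + 3*(-223) = -12 - 669 = -681)
√(-48842 + q(U, 172)) = √(-48842 - 681) = √(-49523) = I*√49523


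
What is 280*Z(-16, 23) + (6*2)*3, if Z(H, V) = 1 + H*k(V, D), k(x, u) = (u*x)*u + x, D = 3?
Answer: -1030084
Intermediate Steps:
k(x, u) = x + x*u² (k(x, u) = x*u² + x = x + x*u²)
Z(H, V) = 1 + 10*H*V (Z(H, V) = 1 + H*(V*(1 + 3²)) = 1 + H*(V*(1 + 9)) = 1 + H*(V*10) = 1 + H*(10*V) = 1 + 10*H*V)
280*Z(-16, 23) + (6*2)*3 = 280*(1 + 10*(-16)*23) + (6*2)*3 = 280*(1 - 3680) + 12*3 = 280*(-3679) + 36 = -1030120 + 36 = -1030084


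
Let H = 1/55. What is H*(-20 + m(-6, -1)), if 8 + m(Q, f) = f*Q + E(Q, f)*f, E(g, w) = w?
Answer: -21/55 ≈ -0.38182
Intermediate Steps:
m(Q, f) = -8 + f**2 + Q*f (m(Q, f) = -8 + (f*Q + f*f) = -8 + (Q*f + f**2) = -8 + (f**2 + Q*f) = -8 + f**2 + Q*f)
H = 1/55 ≈ 0.018182
H*(-20 + m(-6, -1)) = (-20 + (-8 + (-1)**2 - 6*(-1)))/55 = (-20 + (-8 + 1 + 6))/55 = (-20 - 1)/55 = (1/55)*(-21) = -21/55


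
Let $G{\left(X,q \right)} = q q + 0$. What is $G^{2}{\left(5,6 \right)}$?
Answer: $1296$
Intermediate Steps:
$G{\left(X,q \right)} = q^{2}$ ($G{\left(X,q \right)} = q^{2} + 0 = q^{2}$)
$G^{2}{\left(5,6 \right)} = \left(6^{2}\right)^{2} = 36^{2} = 1296$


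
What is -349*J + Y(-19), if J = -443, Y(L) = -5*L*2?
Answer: 154797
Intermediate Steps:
Y(L) = -10*L
-349*J + Y(-19) = -349*(-443) - 10*(-19) = 154607 + 190 = 154797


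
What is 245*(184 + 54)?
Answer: 58310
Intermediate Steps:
245*(184 + 54) = 245*238 = 58310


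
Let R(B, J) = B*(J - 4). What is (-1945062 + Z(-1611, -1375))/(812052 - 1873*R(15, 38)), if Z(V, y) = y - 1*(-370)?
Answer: 648689/47726 ≈ 13.592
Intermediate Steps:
Z(V, y) = 370 + y (Z(V, y) = y + 370 = 370 + y)
R(B, J) = B*(-4 + J)
(-1945062 + Z(-1611, -1375))/(812052 - 1873*R(15, 38)) = (-1945062 + (370 - 1375))/(812052 - 28095*(-4 + 38)) = (-1945062 - 1005)/(812052 - 28095*34) = -1946067/(812052 - 1873*510) = -1946067/(812052 - 955230) = -1946067/(-143178) = -1946067*(-1/143178) = 648689/47726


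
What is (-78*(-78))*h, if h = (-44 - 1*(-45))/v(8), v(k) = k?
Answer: 1521/2 ≈ 760.50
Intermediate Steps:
h = ⅛ (h = (-44 - 1*(-45))/8 = (-44 + 45)*(⅛) = 1*(⅛) = ⅛ ≈ 0.12500)
(-78*(-78))*h = -78*(-78)*(⅛) = 6084*(⅛) = 1521/2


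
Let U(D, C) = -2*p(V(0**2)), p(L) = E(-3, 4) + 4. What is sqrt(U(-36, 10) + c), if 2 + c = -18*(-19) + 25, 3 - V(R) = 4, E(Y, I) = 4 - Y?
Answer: 7*sqrt(7) ≈ 18.520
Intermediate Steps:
V(R) = -1 (V(R) = 3 - 1*4 = 3 - 4 = -1)
c = 365 (c = -2 + (-18*(-19) + 25) = -2 + (342 + 25) = -2 + 367 = 365)
p(L) = 11 (p(L) = (4 - 1*(-3)) + 4 = (4 + 3) + 4 = 7 + 4 = 11)
U(D, C) = -22 (U(D, C) = -2*11 = -22)
sqrt(U(-36, 10) + c) = sqrt(-22 + 365) = sqrt(343) = 7*sqrt(7)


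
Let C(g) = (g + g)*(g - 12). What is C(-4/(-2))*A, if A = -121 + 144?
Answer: -920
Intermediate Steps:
A = 23
C(g) = 2*g*(-12 + g) (C(g) = (2*g)*(-12 + g) = 2*g*(-12 + g))
C(-4/(-2))*A = (2*(-4/(-2))*(-12 - 4/(-2)))*23 = (2*(-4*(-1/2))*(-12 - 4*(-1/2)))*23 = (2*2*(-12 + 2))*23 = (2*2*(-10))*23 = -40*23 = -920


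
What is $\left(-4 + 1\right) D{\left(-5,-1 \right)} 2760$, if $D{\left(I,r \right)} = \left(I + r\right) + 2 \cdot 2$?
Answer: $16560$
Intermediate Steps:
$D{\left(I,r \right)} = 4 + I + r$ ($D{\left(I,r \right)} = \left(I + r\right) + 4 = 4 + I + r$)
$\left(-4 + 1\right) D{\left(-5,-1 \right)} 2760 = \left(-4 + 1\right) \left(4 - 5 - 1\right) 2760 = \left(-3\right) \left(-2\right) 2760 = 6 \cdot 2760 = 16560$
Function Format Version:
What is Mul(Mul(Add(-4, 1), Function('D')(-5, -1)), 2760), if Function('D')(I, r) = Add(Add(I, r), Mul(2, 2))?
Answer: 16560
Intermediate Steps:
Function('D')(I, r) = Add(4, I, r) (Function('D')(I, r) = Add(Add(I, r), 4) = Add(4, I, r))
Mul(Mul(Add(-4, 1), Function('D')(-5, -1)), 2760) = Mul(Mul(Add(-4, 1), Add(4, -5, -1)), 2760) = Mul(Mul(-3, -2), 2760) = Mul(6, 2760) = 16560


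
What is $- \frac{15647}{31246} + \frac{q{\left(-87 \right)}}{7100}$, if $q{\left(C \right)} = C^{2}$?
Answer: $\frac{62703637}{110923300} \approx 0.56529$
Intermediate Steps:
$- \frac{15647}{31246} + \frac{q{\left(-87 \right)}}{7100} = - \frac{15647}{31246} + \frac{\left(-87\right)^{2}}{7100} = \left(-15647\right) \frac{1}{31246} + 7569 \cdot \frac{1}{7100} = - \frac{15647}{31246} + \frac{7569}{7100} = \frac{62703637}{110923300}$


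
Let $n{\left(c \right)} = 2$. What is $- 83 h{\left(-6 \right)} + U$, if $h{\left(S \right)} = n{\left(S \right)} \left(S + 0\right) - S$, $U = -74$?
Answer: $424$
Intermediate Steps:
$h{\left(S \right)} = S$ ($h{\left(S \right)} = 2 \left(S + 0\right) - S = 2 S - S = S$)
$- 83 h{\left(-6 \right)} + U = \left(-83\right) \left(-6\right) - 74 = 498 - 74 = 424$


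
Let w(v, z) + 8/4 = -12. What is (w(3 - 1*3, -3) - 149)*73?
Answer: -11899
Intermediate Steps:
w(v, z) = -14 (w(v, z) = -2 - 12 = -14)
(w(3 - 1*3, -3) - 149)*73 = (-14 - 149)*73 = -163*73 = -11899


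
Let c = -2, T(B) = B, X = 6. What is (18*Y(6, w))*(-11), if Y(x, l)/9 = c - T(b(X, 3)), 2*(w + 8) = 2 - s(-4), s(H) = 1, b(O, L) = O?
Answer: 14256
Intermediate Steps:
w = -15/2 (w = -8 + (2 - 1*1)/2 = -8 + (2 - 1)/2 = -8 + (½)*1 = -8 + ½ = -15/2 ≈ -7.5000)
Y(x, l) = -72 (Y(x, l) = 9*(-2 - 1*6) = 9*(-2 - 6) = 9*(-8) = -72)
(18*Y(6, w))*(-11) = (18*(-72))*(-11) = -1296*(-11) = 14256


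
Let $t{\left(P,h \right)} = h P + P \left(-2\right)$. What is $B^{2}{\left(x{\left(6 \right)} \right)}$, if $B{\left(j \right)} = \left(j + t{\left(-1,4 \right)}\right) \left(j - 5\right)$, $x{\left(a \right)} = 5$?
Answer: $0$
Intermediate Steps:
$t{\left(P,h \right)} = - 2 P + P h$ ($t{\left(P,h \right)} = P h - 2 P = - 2 P + P h$)
$B{\left(j \right)} = \left(-5 + j\right) \left(-2 + j\right)$ ($B{\left(j \right)} = \left(j - \left(-2 + 4\right)\right) \left(j - 5\right) = \left(j - 2\right) \left(-5 + j\right) = \left(-2 + j\right) \left(-5 + j\right) = \left(-5 + j\right) \left(-2 + j\right)$)
$B^{2}{\left(x{\left(6 \right)} \right)} = \left(10 + 5^{2} - 35\right)^{2} = \left(10 + 25 - 35\right)^{2} = 0^{2} = 0$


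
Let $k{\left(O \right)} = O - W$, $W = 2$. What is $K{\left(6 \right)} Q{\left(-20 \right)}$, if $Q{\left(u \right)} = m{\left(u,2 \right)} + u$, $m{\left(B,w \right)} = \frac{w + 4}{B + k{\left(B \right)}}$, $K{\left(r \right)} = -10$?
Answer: $\frac{1410}{7} \approx 201.43$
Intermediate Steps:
$k{\left(O \right)} = -2 + O$ ($k{\left(O \right)} = O - 2 = -2 + O$)
$m{\left(B,w \right)} = \frac{4 + w}{-2 + 2 B}$ ($m{\left(B,w \right)} = \frac{w + 4}{B + \left(-2 + B\right)} = \frac{4 + w}{-2 + 2 B}$)
$Q{\left(u \right)} = u + \frac{3}{-1 + u}$ ($Q{\left(u \right)} = \frac{4 + 2}{2 \left(-1 + u\right)} + u = \frac{1}{2} \frac{1}{-1 + u} 6 + u = \frac{3}{-1 + u} + u = u + \frac{3}{-1 + u}$)
$K{\left(6 \right)} Q{\left(-20 \right)} = - 10 \frac{3 - 20 \left(-1 - 20\right)}{-1 - 20} = - 10 \frac{3 - -420}{-21} = - 10 \left(- \frac{3 + 420}{21}\right) = - 10 \left(\left(- \frac{1}{21}\right) 423\right) = \left(-10\right) \left(- \frac{141}{7}\right) = \frac{1410}{7}$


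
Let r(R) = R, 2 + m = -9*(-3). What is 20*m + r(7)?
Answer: 507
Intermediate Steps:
m = 25 (m = -2 - 9*(-3) = -2 + 27 = 25)
20*m + r(7) = 20*25 + 7 = 500 + 7 = 507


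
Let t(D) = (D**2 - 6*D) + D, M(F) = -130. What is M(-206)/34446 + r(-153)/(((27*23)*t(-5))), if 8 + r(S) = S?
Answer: -69437/7750350 ≈ -0.0089592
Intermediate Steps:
r(S) = -8 + S
t(D) = D**2 - 5*D
M(-206)/34446 + r(-153)/(((27*23)*t(-5))) = -130/34446 + (-8 - 153)/(((27*23)*(-5*(-5 - 5)))) = -130*1/34446 - 161/(621*(-5*(-10))) = -65/17223 - 161/(621*50) = -65/17223 - 161/31050 = -65/17223 - 161*1/31050 = -65/17223 - 7/1350 = -69437/7750350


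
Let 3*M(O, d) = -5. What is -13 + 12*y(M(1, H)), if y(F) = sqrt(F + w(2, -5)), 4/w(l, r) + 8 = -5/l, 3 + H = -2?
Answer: -13 + 4*I*sqrt(903)/7 ≈ -13.0 + 17.171*I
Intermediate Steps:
H = -5 (H = -3 - 2 = -5)
w(l, r) = 4/(-8 - 5/l)
M(O, d) = -5/3 (M(O, d) = (1/3)*(-5) = -5/3)
y(F) = sqrt(-8/21 + F) (y(F) = sqrt(F - 4*2/(5 + 8*2)) = sqrt(F - 4*2/(5 + 16)) = sqrt(F - 4*2/21) = sqrt(F - 4*2*1/21) = sqrt(F - 8/21) = sqrt(-8/21 + F))
-13 + 12*y(M(1, H)) = -13 + 12*(sqrt(-168 + 441*(-5/3))/21) = -13 + 12*(sqrt(-168 - 735)/21) = -13 + 12*(sqrt(-903)/21) = -13 + 12*((I*sqrt(903))/21) = -13 + 12*(I*sqrt(903)/21) = -13 + 4*I*sqrt(903)/7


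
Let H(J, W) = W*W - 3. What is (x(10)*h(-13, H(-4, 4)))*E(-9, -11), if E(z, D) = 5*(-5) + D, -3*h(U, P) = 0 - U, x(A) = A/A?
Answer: 156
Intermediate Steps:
H(J, W) = -3 + W² (H(J, W) = W² - 3 = -3 + W²)
x(A) = 1
h(U, P) = U/3 (h(U, P) = -(0 - U)/3 = -(-1)*U/3 = U/3)
E(z, D) = -25 + D
(x(10)*h(-13, H(-4, 4)))*E(-9, -11) = (1*((⅓)*(-13)))*(-25 - 11) = (1*(-13/3))*(-36) = -13/3*(-36) = 156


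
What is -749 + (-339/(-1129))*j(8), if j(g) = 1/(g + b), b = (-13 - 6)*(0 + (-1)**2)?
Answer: -9302170/12419 ≈ -749.03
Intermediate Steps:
b = -19 (b = -19*(0 + 1) = -19*1 = -19)
j(g) = 1/(-19 + g) (j(g) = 1/(g - 19) = 1/(-19 + g))
-749 + (-339/(-1129))*j(8) = -749 + (-339/(-1129))/(-19 + 8) = -749 - 339*(-1/1129)/(-11) = -749 + (339/1129)*(-1/11) = -749 - 339/12419 = -9302170/12419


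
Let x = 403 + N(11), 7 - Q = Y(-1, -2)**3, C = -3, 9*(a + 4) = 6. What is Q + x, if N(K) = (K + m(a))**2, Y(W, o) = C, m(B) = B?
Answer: 4462/9 ≈ 495.78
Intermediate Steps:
a = -10/3 (a = -4 + (1/9)*6 = -4 + 2/3 = -10/3 ≈ -3.3333)
Y(W, o) = -3
N(K) = (-10/3 + K)**2 (N(K) = (K - 10/3)**2 = (-10/3 + K)**2)
Q = 34 (Q = 7 - 1*(-3)**3 = 7 - 1*(-27) = 7 + 27 = 34)
x = 4156/9 (x = 403 + (-10 + 3*11)**2/9 = 403 + (-10 + 33)**2/9 = 403 + (1/9)*23**2 = 403 + (1/9)*529 = 403 + 529/9 = 4156/9 ≈ 461.78)
Q + x = 34 + 4156/9 = 4462/9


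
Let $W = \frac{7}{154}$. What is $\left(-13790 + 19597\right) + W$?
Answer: $\frac{127755}{22} \approx 5807.0$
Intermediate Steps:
$W = \frac{1}{22}$ ($W = 7 \cdot \frac{1}{154} = \frac{1}{22} \approx 0.045455$)
$\left(-13790 + 19597\right) + W = \left(-13790 + 19597\right) + \frac{1}{22} = 5807 + \frac{1}{22} = \frac{127755}{22}$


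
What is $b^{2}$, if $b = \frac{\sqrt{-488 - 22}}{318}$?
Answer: $- \frac{85}{16854} \approx -0.0050433$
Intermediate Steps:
$b = \frac{i \sqrt{510}}{318}$ ($b = \sqrt{-510} \cdot \frac{1}{318} = i \sqrt{510} \cdot \frac{1}{318} = \frac{i \sqrt{510}}{318} \approx 0.071016 i$)
$b^{2} = \left(\frac{i \sqrt{510}}{318}\right)^{2} = - \frac{85}{16854}$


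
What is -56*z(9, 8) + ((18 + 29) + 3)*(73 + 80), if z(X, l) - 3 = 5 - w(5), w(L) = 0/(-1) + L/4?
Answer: 7272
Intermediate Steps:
w(L) = L/4 (w(L) = 0*(-1) + L*(¼) = 0 + L/4 = L/4)
z(X, l) = 27/4 (z(X, l) = 3 + (5 - 5/4) = 3 + 15/4 = 27/4)
-56*z(9, 8) + ((18 + 29) + 3)*(73 + 80) = -56*27/4 + ((18 + 29) + 3)*(73 + 80) = -378 + (47 + 3)*153 = -378 + 50*153 = -378 + 7650 = 7272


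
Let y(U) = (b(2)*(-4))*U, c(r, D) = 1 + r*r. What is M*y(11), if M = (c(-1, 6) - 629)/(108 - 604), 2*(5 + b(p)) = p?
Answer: 6897/31 ≈ 222.48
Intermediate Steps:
c(r, D) = 1 + r**2
b(p) = -5 + p/2
y(U) = 16*U (y(U) = ((-5 + (1/2)*2)*(-4))*U = ((-5 + 1)*(-4))*U = (-4*(-4))*U = 16*U)
M = 627/496 (M = ((1 + (-1)**2) - 629)/(108 - 604) = ((1 + 1) - 629)/(-496) = (2 - 629)*(-1/496) = -627*(-1/496) = 627/496 ≈ 1.2641)
M*y(11) = 627*(16*11)/496 = (627/496)*176 = 6897/31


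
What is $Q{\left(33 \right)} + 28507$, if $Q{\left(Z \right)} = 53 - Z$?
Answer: $28527$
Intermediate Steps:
$Q{\left(33 \right)} + 28507 = \left(53 - 33\right) + 28507 = 20 + 28507 = 28527$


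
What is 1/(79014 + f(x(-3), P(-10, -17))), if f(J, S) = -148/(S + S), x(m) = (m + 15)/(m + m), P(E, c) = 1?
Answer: 1/78940 ≈ 1.2668e-5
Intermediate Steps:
x(m) = (15 + m)/(2*m) (x(m) = (15 + m)/((2*m)) = (15 + m)*(1/(2*m)) = (15 + m)/(2*m))
f(J, S) = -74/S (f(J, S) = -148*1/(2*S) = -74/S)
1/(79014 + f(x(-3), P(-10, -17))) = 1/(79014 - 74/1) = 1/(79014 - 74*1) = 1/(79014 - 74) = 1/78940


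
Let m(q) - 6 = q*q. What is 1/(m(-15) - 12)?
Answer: 1/219 ≈ 0.0045662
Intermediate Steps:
m(q) = 6 + q² (m(q) = 6 + q*q = 6 + q²)
1/(m(-15) - 12) = 1/((6 + (-15)²) - 12) = 1/((6 + 225) - 12) = 1/(231 - 12) = 1/219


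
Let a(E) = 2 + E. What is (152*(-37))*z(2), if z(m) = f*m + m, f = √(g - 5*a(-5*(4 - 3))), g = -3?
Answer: -11248 - 22496*√3 ≈ -50212.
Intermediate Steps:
f = 2*√3 (f = √(-3 - 5*(2 - 5*(4 - 3))) = √(-3 - 5*(2 - 5*1)) = √(-3 - 5*(2 - 5)) = √(-3 - 5*(-3)) = √(-3 + 15) = √12 = 2*√3 ≈ 3.4641)
z(m) = m + 2*m*√3 (z(m) = (2*√3)*m + m = 2*m*√3 + m = m + 2*m*√3)
(152*(-37))*z(2) = (152*(-37))*(2*(1 + 2*√3)) = -5624*(2 + 4*√3) = -11248 - 22496*√3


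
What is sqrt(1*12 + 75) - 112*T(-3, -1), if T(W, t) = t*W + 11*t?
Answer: 896 + sqrt(87) ≈ 905.33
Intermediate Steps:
T(W, t) = 11*t + W*t (T(W, t) = W*t + 11*t = 11*t + W*t)
sqrt(1*12 + 75) - 112*T(-3, -1) = sqrt(1*12 + 75) - (-112)*(11 - 3) = sqrt(12 + 75) - (-112)*8 = sqrt(87) - 112*(-8) = sqrt(87) + 896 = 896 + sqrt(87)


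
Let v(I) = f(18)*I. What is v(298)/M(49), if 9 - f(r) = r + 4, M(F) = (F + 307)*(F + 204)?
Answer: -1937/45034 ≈ -0.043012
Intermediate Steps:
M(F) = (204 + F)*(307 + F) (M(F) = (307 + F)*(204 + F) = (204 + F)*(307 + F))
f(r) = 5 - r (f(r) = 9 - (r + 4) = 9 - (4 + r) = 9 + (-4 - r) = 5 - r)
v(I) = -13*I (v(I) = (5 - 1*18)*I = (5 - 18)*I = -13*I)
v(298)/M(49) = (-13*298)/(62628 + 49² + 511*49) = -3874/(62628 + 2401 + 25039) = -3874/90068 = -3874*1/90068 = -1937/45034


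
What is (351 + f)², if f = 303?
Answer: 427716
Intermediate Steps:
(351 + f)² = (351 + 303)² = 654² = 427716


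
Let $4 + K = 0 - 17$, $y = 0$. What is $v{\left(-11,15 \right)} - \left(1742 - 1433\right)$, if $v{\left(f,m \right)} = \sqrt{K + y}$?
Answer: $-309 + i \sqrt{21} \approx -309.0 + 4.5826 i$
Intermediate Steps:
$K = -21$ ($K = -4 + \left(0 - 17\right) = -4 - 17 = -21$)
$v{\left(f,m \right)} = i \sqrt{21}$ ($v{\left(f,m \right)} = \sqrt{-21 + 0} = \sqrt{-21} = i \sqrt{21}$)
$v{\left(-11,15 \right)} - \left(1742 - 1433\right) = i \sqrt{21} - \left(1742 - 1433\right) = i \sqrt{21} - 309 = -309 + i \sqrt{21}$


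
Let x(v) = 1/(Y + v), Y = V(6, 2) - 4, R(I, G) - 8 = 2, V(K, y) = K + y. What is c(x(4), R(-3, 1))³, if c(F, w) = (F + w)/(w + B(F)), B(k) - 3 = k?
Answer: 19683/42875 ≈ 0.45908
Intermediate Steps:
B(k) = 3 + k
R(I, G) = 10 (R(I, G) = 8 + 2 = 10)
Y = 4 (Y = (6 + 2) - 4 = 8 - 4 = 4)
x(v) = 1/(4 + v)
c(F, w) = (F + w)/(3 + F + w) (c(F, w) = (F + w)/(w + (3 + F)) = (F + w)/(3 + F + w))
c(x(4), R(-3, 1))³ = ((1/(4 + 4) + 10)/(3 + 1/(4 + 4) + 10))³ = ((1/8 + 10)/(3 + 1/8 + 10))³ = ((⅛ + 10)/(3 + ⅛ + 10))³ = ((81/8)/(105/8))³ = ((8/105)*(81/8))³ = (27/35)³ = 19683/42875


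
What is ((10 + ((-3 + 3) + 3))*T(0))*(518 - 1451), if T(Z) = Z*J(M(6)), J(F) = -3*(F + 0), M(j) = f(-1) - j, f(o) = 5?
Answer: 0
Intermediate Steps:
M(j) = 5 - j
J(F) = -3*F
T(Z) = 3*Z (T(Z) = Z*(-3*(5 - 1*6)) = Z*(-3*(5 - 6)) = Z*(-3*(-1)) = Z*3 = 3*Z)
((10 + ((-3 + 3) + 3))*T(0))*(518 - 1451) = ((10 + ((-3 + 3) + 3))*(3*0))*(518 - 1451) = ((10 + (0 + 3))*0)*(-933) = ((10 + 3)*0)*(-933) = (13*0)*(-933) = 0*(-933) = 0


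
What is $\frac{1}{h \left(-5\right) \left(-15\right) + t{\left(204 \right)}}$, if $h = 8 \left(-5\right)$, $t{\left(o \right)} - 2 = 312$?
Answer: $- \frac{1}{2686} \approx -0.0003723$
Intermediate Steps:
$t{\left(o \right)} = 314$ ($t{\left(o \right)} = 2 + 312 = 314$)
$h = -40$
$\frac{1}{h \left(-5\right) \left(-15\right) + t{\left(204 \right)}} = \frac{1}{\left(-40\right) \left(-5\right) \left(-15\right) + 314} = \frac{1}{200 \left(-15\right) + 314} = \frac{1}{-3000 + 314} = \frac{1}{-2686} = - \frac{1}{2686}$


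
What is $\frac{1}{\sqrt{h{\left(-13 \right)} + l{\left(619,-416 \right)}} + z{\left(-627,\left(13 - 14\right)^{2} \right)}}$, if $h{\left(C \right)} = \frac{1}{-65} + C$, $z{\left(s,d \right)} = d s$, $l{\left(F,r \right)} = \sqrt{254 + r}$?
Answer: $\frac{65}{3 \left(-13585 + \sqrt{65} \sqrt{-94 + 65 i \sqrt{2}}\right)} \approx -0.0015989 - 1.0101 \cdot 10^{-5} i$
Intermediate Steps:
$h{\left(C \right)} = - \frac{1}{65} + C$
$\frac{1}{\sqrt{h{\left(-13 \right)} + l{\left(619,-416 \right)}} + z{\left(-627,\left(13 - 14\right)^{2} \right)}} = \frac{1}{\sqrt{\left(- \frac{1}{65} - 13\right) + \sqrt{254 - 416}} + \left(13 - 14\right)^{2} \left(-627\right)} = \frac{1}{\sqrt{- \frac{846}{65} + \sqrt{-162}} + \left(-1\right)^{2} \left(-627\right)} = \frac{1}{\sqrt{- \frac{846}{65} + 9 i \sqrt{2}} + 1 \left(-627\right)} = \frac{1}{\sqrt{- \frac{846}{65} + 9 i \sqrt{2}} - 627} = \frac{1}{-627 + \sqrt{- \frac{846}{65} + 9 i \sqrt{2}}}$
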